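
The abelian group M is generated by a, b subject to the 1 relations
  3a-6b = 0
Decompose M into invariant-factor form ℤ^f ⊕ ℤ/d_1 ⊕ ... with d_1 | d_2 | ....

rank_ℚ(R)=1; free=2−1=1
SNF(R) diag = [3] → torsion [3]

Answer: M ≅ ℤ^1 ⊕ ℤ/3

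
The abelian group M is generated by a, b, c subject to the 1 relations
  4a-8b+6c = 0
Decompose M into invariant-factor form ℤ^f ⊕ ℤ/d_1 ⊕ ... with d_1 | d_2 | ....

Answer: M ≅ ℤ^2 ⊕ ℤ/2

Derivation:
rank_ℚ(R)=1; free=3−1=2
SNF(R) diag = [2] → torsion [2]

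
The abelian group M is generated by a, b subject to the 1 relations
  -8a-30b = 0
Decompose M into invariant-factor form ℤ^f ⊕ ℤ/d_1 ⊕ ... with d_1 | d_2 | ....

rank_ℚ(R)=1; free=2−1=1
SNF(R) diag = [2] → torsion [2]

Answer: M ≅ ℤ^1 ⊕ ℤ/2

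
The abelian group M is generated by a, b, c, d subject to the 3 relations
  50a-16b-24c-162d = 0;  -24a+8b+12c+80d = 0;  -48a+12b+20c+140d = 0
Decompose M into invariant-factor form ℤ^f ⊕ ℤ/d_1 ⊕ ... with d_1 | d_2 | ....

Answer: M ≅ ℤ^1 ⊕ ℤ/2 ⊕ ℤ/4 ⊕ ℤ/4

Derivation:
rank_ℚ(R)=3; free=4−3=1
SNF(R) diag = [2, 4, 4] → torsion [2, 4, 4]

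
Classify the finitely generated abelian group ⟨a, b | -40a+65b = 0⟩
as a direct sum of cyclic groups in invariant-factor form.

Answer: M ≅ ℤ^1 ⊕ ℤ/5

Derivation:
rank_ℚ(R)=1; free=2−1=1
SNF(R) diag = [5] → torsion [5]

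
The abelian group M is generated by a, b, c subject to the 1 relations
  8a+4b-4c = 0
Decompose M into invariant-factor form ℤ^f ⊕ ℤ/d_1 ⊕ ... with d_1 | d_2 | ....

Answer: M ≅ ℤ^2 ⊕ ℤ/4

Derivation:
rank_ℚ(R)=1; free=3−1=2
SNF(R) diag = [4] → torsion [4]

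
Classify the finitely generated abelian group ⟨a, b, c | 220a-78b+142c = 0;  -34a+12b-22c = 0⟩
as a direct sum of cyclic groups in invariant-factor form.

Answer: M ≅ ℤ^1 ⊕ ℤ/2 ⊕ ℤ/6

Derivation:
rank_ℚ(R)=2; free=3−2=1
SNF(R) diag = [2, 6] → torsion [2, 6]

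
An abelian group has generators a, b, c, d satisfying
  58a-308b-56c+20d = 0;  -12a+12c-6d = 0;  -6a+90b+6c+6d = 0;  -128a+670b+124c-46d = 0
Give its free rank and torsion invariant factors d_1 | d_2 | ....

rank_ℚ(R)=4; free=4−4=0
SNF(R) diag = [2, 6, 18, 54] → torsion [2, 6, 18, 54]

Answer: M ≅ ℤ/2 ⊕ ℤ/6 ⊕ ℤ/18 ⊕ ℤ/54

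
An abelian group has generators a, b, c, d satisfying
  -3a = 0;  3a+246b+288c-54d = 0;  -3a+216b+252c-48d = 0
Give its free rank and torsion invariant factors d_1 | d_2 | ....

rank_ℚ(R)=3; free=4−3=1
SNF(R) diag = [3, 6, 12] → torsion [3, 6, 12]

Answer: M ≅ ℤ^1 ⊕ ℤ/3 ⊕ ℤ/6 ⊕ ℤ/12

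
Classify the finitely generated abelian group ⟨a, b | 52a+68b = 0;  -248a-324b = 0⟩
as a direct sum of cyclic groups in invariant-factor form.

Answer: M ≅ ℤ/4 ⊕ ℤ/4

Derivation:
rank_ℚ(R)=2; free=2−2=0
SNF(R) diag = [4, 4] → torsion [4, 4]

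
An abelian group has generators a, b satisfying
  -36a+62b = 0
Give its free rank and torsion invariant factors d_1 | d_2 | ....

Answer: M ≅ ℤ^1 ⊕ ℤ/2

Derivation:
rank_ℚ(R)=1; free=2−1=1
SNF(R) diag = [2] → torsion [2]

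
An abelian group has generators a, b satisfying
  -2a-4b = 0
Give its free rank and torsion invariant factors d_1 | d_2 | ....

rank_ℚ(R)=1; free=2−1=1
SNF(R) diag = [2] → torsion [2]

Answer: M ≅ ℤ^1 ⊕ ℤ/2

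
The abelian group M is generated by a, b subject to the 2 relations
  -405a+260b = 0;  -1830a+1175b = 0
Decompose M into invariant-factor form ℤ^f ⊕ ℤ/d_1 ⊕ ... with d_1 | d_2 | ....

Answer: M ≅ ℤ/5 ⊕ ℤ/15

Derivation:
rank_ℚ(R)=2; free=2−2=0
SNF(R) diag = [5, 15] → torsion [5, 15]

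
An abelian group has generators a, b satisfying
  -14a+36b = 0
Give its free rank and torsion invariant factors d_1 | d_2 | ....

rank_ℚ(R)=1; free=2−1=1
SNF(R) diag = [2] → torsion [2]

Answer: M ≅ ℤ^1 ⊕ ℤ/2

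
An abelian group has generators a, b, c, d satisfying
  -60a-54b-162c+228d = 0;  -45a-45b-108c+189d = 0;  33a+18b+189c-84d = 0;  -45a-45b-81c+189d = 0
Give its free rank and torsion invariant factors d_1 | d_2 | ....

Answer: M ≅ ℤ/3 ⊕ ℤ/9 ⊕ ℤ/27 ⊕ ℤ/54

Derivation:
rank_ℚ(R)=4; free=4−4=0
SNF(R) diag = [3, 9, 27, 54] → torsion [3, 9, 27, 54]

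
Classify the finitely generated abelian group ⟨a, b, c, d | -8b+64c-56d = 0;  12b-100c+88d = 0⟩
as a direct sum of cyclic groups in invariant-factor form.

rank_ℚ(R)=2; free=4−2=2
SNF(R) diag = [4, 8] → torsion [4, 8]

Answer: M ≅ ℤ^2 ⊕ ℤ/4 ⊕ ℤ/8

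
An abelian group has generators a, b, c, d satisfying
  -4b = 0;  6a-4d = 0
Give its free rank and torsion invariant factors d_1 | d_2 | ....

Answer: M ≅ ℤ^2 ⊕ ℤ/2 ⊕ ℤ/4

Derivation:
rank_ℚ(R)=2; free=4−2=2
SNF(R) diag = [2, 4] → torsion [2, 4]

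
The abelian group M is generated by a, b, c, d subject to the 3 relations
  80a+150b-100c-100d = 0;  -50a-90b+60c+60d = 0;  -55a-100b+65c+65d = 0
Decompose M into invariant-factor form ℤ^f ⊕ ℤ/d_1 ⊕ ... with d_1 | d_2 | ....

Answer: M ≅ ℤ^1 ⊕ ℤ/5 ⊕ ℤ/10 ⊕ ℤ/10

Derivation:
rank_ℚ(R)=3; free=4−3=1
SNF(R) diag = [5, 10, 10] → torsion [5, 10, 10]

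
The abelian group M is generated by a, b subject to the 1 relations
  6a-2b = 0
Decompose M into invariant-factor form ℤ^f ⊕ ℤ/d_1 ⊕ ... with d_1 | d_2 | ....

Answer: M ≅ ℤ^1 ⊕ ℤ/2

Derivation:
rank_ℚ(R)=1; free=2−1=1
SNF(R) diag = [2] → torsion [2]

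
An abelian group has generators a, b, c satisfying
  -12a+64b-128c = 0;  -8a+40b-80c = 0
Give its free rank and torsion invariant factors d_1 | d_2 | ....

rank_ℚ(R)=2; free=3−2=1
SNF(R) diag = [4, 8] → torsion [4, 8]

Answer: M ≅ ℤ^1 ⊕ ℤ/4 ⊕ ℤ/8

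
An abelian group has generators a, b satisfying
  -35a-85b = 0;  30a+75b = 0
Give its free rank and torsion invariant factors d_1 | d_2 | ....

rank_ℚ(R)=2; free=2−2=0
SNF(R) diag = [5, 15] → torsion [5, 15]

Answer: M ≅ ℤ/5 ⊕ ℤ/15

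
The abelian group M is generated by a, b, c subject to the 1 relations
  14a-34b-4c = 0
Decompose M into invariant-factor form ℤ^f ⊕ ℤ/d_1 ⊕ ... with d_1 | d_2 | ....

rank_ℚ(R)=1; free=3−1=2
SNF(R) diag = [2] → torsion [2]

Answer: M ≅ ℤ^2 ⊕ ℤ/2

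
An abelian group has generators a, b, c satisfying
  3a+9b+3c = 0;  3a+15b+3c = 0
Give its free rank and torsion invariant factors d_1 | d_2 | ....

rank_ℚ(R)=2; free=3−2=1
SNF(R) diag = [3, 6] → torsion [3, 6]

Answer: M ≅ ℤ^1 ⊕ ℤ/3 ⊕ ℤ/6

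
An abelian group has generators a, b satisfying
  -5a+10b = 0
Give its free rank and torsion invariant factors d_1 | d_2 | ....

rank_ℚ(R)=1; free=2−1=1
SNF(R) diag = [5] → torsion [5]

Answer: M ≅ ℤ^1 ⊕ ℤ/5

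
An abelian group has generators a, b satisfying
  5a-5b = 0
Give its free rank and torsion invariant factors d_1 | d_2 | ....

rank_ℚ(R)=1; free=2−1=1
SNF(R) diag = [5] → torsion [5]

Answer: M ≅ ℤ^1 ⊕ ℤ/5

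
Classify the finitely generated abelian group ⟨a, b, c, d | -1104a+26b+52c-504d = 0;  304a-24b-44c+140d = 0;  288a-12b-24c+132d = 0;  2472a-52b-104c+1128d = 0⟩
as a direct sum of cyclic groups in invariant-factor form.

Answer: M ≅ ℤ/2 ⊕ ℤ/4 ⊕ ℤ/12 ⊕ ℤ/24

Derivation:
rank_ℚ(R)=4; free=4−4=0
SNF(R) diag = [2, 4, 12, 24] → torsion [2, 4, 12, 24]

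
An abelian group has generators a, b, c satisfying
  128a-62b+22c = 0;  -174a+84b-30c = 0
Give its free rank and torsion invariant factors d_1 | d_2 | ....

rank_ℚ(R)=2; free=3−2=1
SNF(R) diag = [2, 6] → torsion [2, 6]

Answer: M ≅ ℤ^1 ⊕ ℤ/2 ⊕ ℤ/6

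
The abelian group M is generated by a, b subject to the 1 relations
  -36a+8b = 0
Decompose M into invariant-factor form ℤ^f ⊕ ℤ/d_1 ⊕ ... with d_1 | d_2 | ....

Answer: M ≅ ℤ^1 ⊕ ℤ/4

Derivation:
rank_ℚ(R)=1; free=2−1=1
SNF(R) diag = [4] → torsion [4]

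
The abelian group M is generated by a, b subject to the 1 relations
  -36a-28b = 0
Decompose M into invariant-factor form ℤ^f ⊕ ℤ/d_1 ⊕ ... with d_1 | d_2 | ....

Answer: M ≅ ℤ^1 ⊕ ℤ/4

Derivation:
rank_ℚ(R)=1; free=2−1=1
SNF(R) diag = [4] → torsion [4]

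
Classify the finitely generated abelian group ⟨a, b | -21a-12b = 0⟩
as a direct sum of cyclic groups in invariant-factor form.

Answer: M ≅ ℤ^1 ⊕ ℤ/3

Derivation:
rank_ℚ(R)=1; free=2−1=1
SNF(R) diag = [3] → torsion [3]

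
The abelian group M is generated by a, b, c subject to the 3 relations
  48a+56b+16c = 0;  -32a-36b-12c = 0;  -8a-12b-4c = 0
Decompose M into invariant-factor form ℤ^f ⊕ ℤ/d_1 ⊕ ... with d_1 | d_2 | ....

rank_ℚ(R)=3; free=3−3=0
SNF(R) diag = [4, 8, 8] → torsion [4, 8, 8]

Answer: M ≅ ℤ/4 ⊕ ℤ/8 ⊕ ℤ/8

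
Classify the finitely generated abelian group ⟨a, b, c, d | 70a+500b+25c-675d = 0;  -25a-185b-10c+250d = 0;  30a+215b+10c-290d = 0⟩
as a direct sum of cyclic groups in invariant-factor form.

Answer: M ≅ ℤ^1 ⊕ ℤ/5 ⊕ ℤ/5 ⊕ ℤ/5

Derivation:
rank_ℚ(R)=3; free=4−3=1
SNF(R) diag = [5, 5, 5] → torsion [5, 5, 5]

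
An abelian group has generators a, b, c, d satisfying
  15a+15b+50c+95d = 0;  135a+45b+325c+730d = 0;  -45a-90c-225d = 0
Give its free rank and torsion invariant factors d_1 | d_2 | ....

rank_ℚ(R)=3; free=4−3=1
SNF(R) diag = [5, 15, 45] → torsion [5, 15, 45]

Answer: M ≅ ℤ^1 ⊕ ℤ/5 ⊕ ℤ/15 ⊕ ℤ/45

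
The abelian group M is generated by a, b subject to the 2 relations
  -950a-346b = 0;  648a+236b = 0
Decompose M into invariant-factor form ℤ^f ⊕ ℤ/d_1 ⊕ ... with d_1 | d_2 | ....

Answer: M ≅ ℤ/2 ⊕ ℤ/4

Derivation:
rank_ℚ(R)=2; free=2−2=0
SNF(R) diag = [2, 4] → torsion [2, 4]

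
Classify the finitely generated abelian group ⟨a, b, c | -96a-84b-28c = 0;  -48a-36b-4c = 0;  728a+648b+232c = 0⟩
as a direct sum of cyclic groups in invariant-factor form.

Answer: M ≅ ℤ/4 ⊕ ℤ/8 ⊕ ℤ/24

Derivation:
rank_ℚ(R)=3; free=3−3=0
SNF(R) diag = [4, 8, 24] → torsion [4, 8, 24]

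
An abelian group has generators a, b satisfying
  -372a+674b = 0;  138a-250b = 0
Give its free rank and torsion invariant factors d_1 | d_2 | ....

Answer: M ≅ ℤ/2 ⊕ ℤ/6

Derivation:
rank_ℚ(R)=2; free=2−2=0
SNF(R) diag = [2, 6] → torsion [2, 6]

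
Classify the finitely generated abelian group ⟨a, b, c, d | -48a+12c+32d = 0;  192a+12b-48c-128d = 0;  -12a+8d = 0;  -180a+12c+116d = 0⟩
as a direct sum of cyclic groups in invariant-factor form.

rank_ℚ(R)=4; free=4−4=0
SNF(R) diag = [4, 12, 12, 12] → torsion [4, 12, 12, 12]

Answer: M ≅ ℤ/4 ⊕ ℤ/12 ⊕ ℤ/12 ⊕ ℤ/12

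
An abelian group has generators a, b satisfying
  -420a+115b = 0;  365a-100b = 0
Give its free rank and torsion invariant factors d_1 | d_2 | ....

rank_ℚ(R)=2; free=2−2=0
SNF(R) diag = [5, 5] → torsion [5, 5]

Answer: M ≅ ℤ/5 ⊕ ℤ/5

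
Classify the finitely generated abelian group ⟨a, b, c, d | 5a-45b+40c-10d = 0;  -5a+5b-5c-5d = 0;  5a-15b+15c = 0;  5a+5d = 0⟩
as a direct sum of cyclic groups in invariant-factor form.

rank_ℚ(R)=4; free=4−4=0
SNF(R) diag = [5, 5, 5, 5] → torsion [5, 5, 5, 5]

Answer: M ≅ ℤ/5 ⊕ ℤ/5 ⊕ ℤ/5 ⊕ ℤ/5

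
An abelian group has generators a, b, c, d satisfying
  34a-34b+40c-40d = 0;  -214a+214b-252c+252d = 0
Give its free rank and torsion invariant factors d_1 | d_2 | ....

Answer: M ≅ ℤ^2 ⊕ ℤ/2 ⊕ ℤ/4

Derivation:
rank_ℚ(R)=2; free=4−2=2
SNF(R) diag = [2, 4] → torsion [2, 4]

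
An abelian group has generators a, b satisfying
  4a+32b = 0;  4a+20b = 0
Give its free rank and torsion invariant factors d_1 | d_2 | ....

Answer: M ≅ ℤ/4 ⊕ ℤ/12

Derivation:
rank_ℚ(R)=2; free=2−2=0
SNF(R) diag = [4, 12] → torsion [4, 12]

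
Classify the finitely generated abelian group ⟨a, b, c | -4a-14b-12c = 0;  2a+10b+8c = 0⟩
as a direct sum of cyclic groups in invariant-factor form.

rank_ℚ(R)=2; free=3−2=1
SNF(R) diag = [2, 2] → torsion [2, 2]

Answer: M ≅ ℤ^1 ⊕ ℤ/2 ⊕ ℤ/2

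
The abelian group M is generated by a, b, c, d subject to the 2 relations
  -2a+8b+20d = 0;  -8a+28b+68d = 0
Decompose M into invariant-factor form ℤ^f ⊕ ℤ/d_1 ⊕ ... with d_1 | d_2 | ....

Answer: M ≅ ℤ^2 ⊕ ℤ/2 ⊕ ℤ/4

Derivation:
rank_ℚ(R)=2; free=4−2=2
SNF(R) diag = [2, 4] → torsion [2, 4]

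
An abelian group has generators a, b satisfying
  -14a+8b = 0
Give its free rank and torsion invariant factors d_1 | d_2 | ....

rank_ℚ(R)=1; free=2−1=1
SNF(R) diag = [2] → torsion [2]

Answer: M ≅ ℤ^1 ⊕ ℤ/2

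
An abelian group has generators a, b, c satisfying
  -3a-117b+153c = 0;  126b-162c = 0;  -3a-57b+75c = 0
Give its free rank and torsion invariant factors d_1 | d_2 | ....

rank_ℚ(R)=3; free=3−3=0
SNF(R) diag = [3, 6, 18] → torsion [3, 6, 18]

Answer: M ≅ ℤ/3 ⊕ ℤ/6 ⊕ ℤ/18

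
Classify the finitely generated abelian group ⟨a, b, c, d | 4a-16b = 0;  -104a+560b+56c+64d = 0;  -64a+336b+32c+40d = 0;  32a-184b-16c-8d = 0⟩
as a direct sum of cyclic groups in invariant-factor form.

Answer: M ≅ ℤ/4 ⊕ ℤ/8 ⊕ ℤ/8 ⊕ ℤ/24

Derivation:
rank_ℚ(R)=4; free=4−4=0
SNF(R) diag = [4, 8, 8, 24] → torsion [4, 8, 8, 24]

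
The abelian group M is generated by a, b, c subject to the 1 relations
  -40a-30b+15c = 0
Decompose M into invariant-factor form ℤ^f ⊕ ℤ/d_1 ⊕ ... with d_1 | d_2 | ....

Answer: M ≅ ℤ^2 ⊕ ℤ/5

Derivation:
rank_ℚ(R)=1; free=3−1=2
SNF(R) diag = [5] → torsion [5]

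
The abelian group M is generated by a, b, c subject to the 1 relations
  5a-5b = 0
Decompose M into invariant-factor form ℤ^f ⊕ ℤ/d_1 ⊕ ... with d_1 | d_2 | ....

rank_ℚ(R)=1; free=3−1=2
SNF(R) diag = [5] → torsion [5]

Answer: M ≅ ℤ^2 ⊕ ℤ/5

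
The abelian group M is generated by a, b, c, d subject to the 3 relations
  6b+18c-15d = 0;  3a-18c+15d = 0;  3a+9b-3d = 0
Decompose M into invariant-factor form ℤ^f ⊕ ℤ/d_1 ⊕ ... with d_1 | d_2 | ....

Answer: M ≅ ℤ^1 ⊕ ℤ/3 ⊕ ℤ/3 ⊕ ℤ/9

Derivation:
rank_ℚ(R)=3; free=4−3=1
SNF(R) diag = [3, 3, 9] → torsion [3, 3, 9]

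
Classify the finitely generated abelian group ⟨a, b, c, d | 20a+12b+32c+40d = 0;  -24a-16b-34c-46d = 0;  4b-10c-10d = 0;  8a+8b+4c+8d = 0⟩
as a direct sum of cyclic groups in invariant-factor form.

rank_ℚ(R)=4; free=4−4=0
SNF(R) diag = [2, 4, 4, 4] → torsion [2, 4, 4, 4]

Answer: M ≅ ℤ/2 ⊕ ℤ/4 ⊕ ℤ/4 ⊕ ℤ/4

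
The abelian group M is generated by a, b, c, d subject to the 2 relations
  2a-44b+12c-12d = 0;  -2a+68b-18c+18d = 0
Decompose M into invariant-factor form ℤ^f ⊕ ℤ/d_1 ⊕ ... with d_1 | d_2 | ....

Answer: M ≅ ℤ^2 ⊕ ℤ/2 ⊕ ℤ/6

Derivation:
rank_ℚ(R)=2; free=4−2=2
SNF(R) diag = [2, 6] → torsion [2, 6]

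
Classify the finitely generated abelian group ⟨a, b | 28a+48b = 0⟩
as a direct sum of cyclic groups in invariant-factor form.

rank_ℚ(R)=1; free=2−1=1
SNF(R) diag = [4] → torsion [4]

Answer: M ≅ ℤ^1 ⊕ ℤ/4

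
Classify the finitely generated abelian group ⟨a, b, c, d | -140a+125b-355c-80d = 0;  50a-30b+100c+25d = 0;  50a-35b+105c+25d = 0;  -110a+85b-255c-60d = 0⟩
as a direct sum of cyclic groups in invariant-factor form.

rank_ℚ(R)=4; free=4−4=0
SNF(R) diag = [5, 5, 10, 10] → torsion [5, 5, 10, 10]

Answer: M ≅ ℤ/5 ⊕ ℤ/5 ⊕ ℤ/10 ⊕ ℤ/10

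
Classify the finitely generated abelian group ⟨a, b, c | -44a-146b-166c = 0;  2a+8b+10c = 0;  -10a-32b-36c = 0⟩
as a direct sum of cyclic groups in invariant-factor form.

Answer: M ≅ ℤ/2 ⊕ ℤ/2 ⊕ ℤ/6

Derivation:
rank_ℚ(R)=3; free=3−3=0
SNF(R) diag = [2, 2, 6] → torsion [2, 2, 6]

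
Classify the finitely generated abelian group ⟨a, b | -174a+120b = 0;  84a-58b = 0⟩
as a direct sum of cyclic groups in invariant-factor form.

rank_ℚ(R)=2; free=2−2=0
SNF(R) diag = [2, 6] → torsion [2, 6]

Answer: M ≅ ℤ/2 ⊕ ℤ/6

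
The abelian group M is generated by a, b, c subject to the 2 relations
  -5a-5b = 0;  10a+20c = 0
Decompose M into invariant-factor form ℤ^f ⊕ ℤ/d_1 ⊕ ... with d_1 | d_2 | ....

rank_ℚ(R)=2; free=3−2=1
SNF(R) diag = [5, 10] → torsion [5, 10]

Answer: M ≅ ℤ^1 ⊕ ℤ/5 ⊕ ℤ/10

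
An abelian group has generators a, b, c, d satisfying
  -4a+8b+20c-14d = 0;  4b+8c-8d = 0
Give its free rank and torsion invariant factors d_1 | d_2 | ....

Answer: M ≅ ℤ^2 ⊕ ℤ/2 ⊕ ℤ/4

Derivation:
rank_ℚ(R)=2; free=4−2=2
SNF(R) diag = [2, 4] → torsion [2, 4]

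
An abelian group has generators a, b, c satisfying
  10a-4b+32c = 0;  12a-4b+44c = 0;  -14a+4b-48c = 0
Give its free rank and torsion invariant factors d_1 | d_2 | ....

rank_ℚ(R)=3; free=3−3=0
SNF(R) diag = [2, 4, 8] → torsion [2, 4, 8]

Answer: M ≅ ℤ/2 ⊕ ℤ/4 ⊕ ℤ/8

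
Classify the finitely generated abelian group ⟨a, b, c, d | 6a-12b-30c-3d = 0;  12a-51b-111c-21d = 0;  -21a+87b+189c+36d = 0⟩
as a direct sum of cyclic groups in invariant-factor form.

rank_ℚ(R)=3; free=4−3=1
SNF(R) diag = [3, 3, 9] → torsion [3, 3, 9]

Answer: M ≅ ℤ^1 ⊕ ℤ/3 ⊕ ℤ/3 ⊕ ℤ/9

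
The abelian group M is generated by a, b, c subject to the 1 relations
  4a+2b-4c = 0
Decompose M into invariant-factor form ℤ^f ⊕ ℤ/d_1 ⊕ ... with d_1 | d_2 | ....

Answer: M ≅ ℤ^2 ⊕ ℤ/2

Derivation:
rank_ℚ(R)=1; free=3−1=2
SNF(R) diag = [2] → torsion [2]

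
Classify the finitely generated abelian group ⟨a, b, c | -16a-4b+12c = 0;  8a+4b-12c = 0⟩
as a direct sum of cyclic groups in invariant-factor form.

rank_ℚ(R)=2; free=3−2=1
SNF(R) diag = [4, 8] → torsion [4, 8]

Answer: M ≅ ℤ^1 ⊕ ℤ/4 ⊕ ℤ/8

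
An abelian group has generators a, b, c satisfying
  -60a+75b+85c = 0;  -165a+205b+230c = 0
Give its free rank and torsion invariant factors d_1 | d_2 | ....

rank_ℚ(R)=2; free=3−2=1
SNF(R) diag = [5, 5] → torsion [5, 5]

Answer: M ≅ ℤ^1 ⊕ ℤ/5 ⊕ ℤ/5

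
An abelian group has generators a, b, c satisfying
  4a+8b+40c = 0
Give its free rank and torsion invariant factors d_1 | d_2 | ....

rank_ℚ(R)=1; free=3−1=2
SNF(R) diag = [4] → torsion [4]

Answer: M ≅ ℤ^2 ⊕ ℤ/4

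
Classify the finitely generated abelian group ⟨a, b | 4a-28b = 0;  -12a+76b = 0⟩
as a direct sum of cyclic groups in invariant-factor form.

rank_ℚ(R)=2; free=2−2=0
SNF(R) diag = [4, 8] → torsion [4, 8]

Answer: M ≅ ℤ/4 ⊕ ℤ/8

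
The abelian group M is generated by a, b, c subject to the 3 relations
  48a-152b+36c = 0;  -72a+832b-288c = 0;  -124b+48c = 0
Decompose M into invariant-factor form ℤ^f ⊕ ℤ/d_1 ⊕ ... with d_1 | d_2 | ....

rank_ℚ(R)=3; free=3−3=0
SNF(R) diag = [4, 12, 24] → torsion [4, 12, 24]

Answer: M ≅ ℤ/4 ⊕ ℤ/12 ⊕ ℤ/24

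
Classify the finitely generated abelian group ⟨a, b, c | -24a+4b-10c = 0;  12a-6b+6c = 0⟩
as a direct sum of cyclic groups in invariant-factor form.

rank_ℚ(R)=2; free=3−2=1
SNF(R) diag = [2, 6] → torsion [2, 6]

Answer: M ≅ ℤ^1 ⊕ ℤ/2 ⊕ ℤ/6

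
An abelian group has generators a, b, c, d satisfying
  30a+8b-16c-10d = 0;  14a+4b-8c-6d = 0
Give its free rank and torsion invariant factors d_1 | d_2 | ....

rank_ℚ(R)=2; free=4−2=2
SNF(R) diag = [2, 4] → torsion [2, 4]

Answer: M ≅ ℤ^2 ⊕ ℤ/2 ⊕ ℤ/4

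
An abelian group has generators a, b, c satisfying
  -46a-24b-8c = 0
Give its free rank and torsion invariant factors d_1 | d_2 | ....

rank_ℚ(R)=1; free=3−1=2
SNF(R) diag = [2] → torsion [2]

Answer: M ≅ ℤ^2 ⊕ ℤ/2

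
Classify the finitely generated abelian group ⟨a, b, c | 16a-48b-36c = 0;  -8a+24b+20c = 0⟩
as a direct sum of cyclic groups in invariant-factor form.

Answer: M ≅ ℤ^1 ⊕ ℤ/4 ⊕ ℤ/8

Derivation:
rank_ℚ(R)=2; free=3−2=1
SNF(R) diag = [4, 8] → torsion [4, 8]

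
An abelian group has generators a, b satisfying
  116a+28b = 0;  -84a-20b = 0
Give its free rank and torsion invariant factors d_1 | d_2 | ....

rank_ℚ(R)=2; free=2−2=0
SNF(R) diag = [4, 8] → torsion [4, 8]

Answer: M ≅ ℤ/4 ⊕ ℤ/8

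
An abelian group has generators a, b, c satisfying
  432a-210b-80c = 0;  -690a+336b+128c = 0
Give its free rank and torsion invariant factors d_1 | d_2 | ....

rank_ℚ(R)=2; free=3−2=1
SNF(R) diag = [2, 6] → torsion [2, 6]

Answer: M ≅ ℤ^1 ⊕ ℤ/2 ⊕ ℤ/6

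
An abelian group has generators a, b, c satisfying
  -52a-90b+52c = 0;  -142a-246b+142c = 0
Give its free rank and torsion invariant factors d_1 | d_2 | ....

rank_ℚ(R)=2; free=3−2=1
SNF(R) diag = [2, 6] → torsion [2, 6]

Answer: M ≅ ℤ^1 ⊕ ℤ/2 ⊕ ℤ/6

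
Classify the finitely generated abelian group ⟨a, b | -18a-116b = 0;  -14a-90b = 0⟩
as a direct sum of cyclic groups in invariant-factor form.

rank_ℚ(R)=2; free=2−2=0
SNF(R) diag = [2, 2] → torsion [2, 2]

Answer: M ≅ ℤ/2 ⊕ ℤ/2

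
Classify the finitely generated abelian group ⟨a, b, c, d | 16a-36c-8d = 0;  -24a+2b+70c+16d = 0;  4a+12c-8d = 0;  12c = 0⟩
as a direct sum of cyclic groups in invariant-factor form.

Answer: M ≅ ℤ/2 ⊕ ℤ/4 ⊕ ℤ/12 ⊕ ℤ/24

Derivation:
rank_ℚ(R)=4; free=4−4=0
SNF(R) diag = [2, 4, 12, 24] → torsion [2, 4, 12, 24]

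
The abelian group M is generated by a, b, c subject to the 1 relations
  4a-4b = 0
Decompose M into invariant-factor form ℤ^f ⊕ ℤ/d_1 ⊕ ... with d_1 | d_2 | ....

Answer: M ≅ ℤ^2 ⊕ ℤ/4

Derivation:
rank_ℚ(R)=1; free=3−1=2
SNF(R) diag = [4] → torsion [4]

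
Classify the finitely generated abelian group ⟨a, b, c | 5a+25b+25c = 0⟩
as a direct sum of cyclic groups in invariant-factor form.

rank_ℚ(R)=1; free=3−1=2
SNF(R) diag = [5] → torsion [5]

Answer: M ≅ ℤ^2 ⊕ ℤ/5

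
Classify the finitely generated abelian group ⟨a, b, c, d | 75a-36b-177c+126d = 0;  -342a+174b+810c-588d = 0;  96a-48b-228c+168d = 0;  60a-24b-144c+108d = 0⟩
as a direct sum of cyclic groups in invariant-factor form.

Answer: M ≅ ℤ/3 ⊕ ℤ/6 ⊕ ℤ/12 ⊕ ℤ/12

Derivation:
rank_ℚ(R)=4; free=4−4=0
SNF(R) diag = [3, 6, 12, 12] → torsion [3, 6, 12, 12]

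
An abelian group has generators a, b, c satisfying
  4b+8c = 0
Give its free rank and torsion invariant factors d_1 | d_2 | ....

rank_ℚ(R)=1; free=3−1=2
SNF(R) diag = [4] → torsion [4]

Answer: M ≅ ℤ^2 ⊕ ℤ/4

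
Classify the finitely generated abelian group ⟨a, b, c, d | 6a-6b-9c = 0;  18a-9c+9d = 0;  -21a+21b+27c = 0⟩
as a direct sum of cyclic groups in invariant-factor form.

Answer: M ≅ ℤ^1 ⊕ ℤ/3 ⊕ ℤ/9 ⊕ ℤ/9

Derivation:
rank_ℚ(R)=3; free=4−3=1
SNF(R) diag = [3, 9, 9] → torsion [3, 9, 9]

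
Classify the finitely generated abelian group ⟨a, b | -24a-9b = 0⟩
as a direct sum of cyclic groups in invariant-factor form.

Answer: M ≅ ℤ^1 ⊕ ℤ/3

Derivation:
rank_ℚ(R)=1; free=2−1=1
SNF(R) diag = [3] → torsion [3]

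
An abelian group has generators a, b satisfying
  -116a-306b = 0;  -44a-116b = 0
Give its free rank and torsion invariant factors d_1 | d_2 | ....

rank_ℚ(R)=2; free=2−2=0
SNF(R) diag = [2, 4] → torsion [2, 4]

Answer: M ≅ ℤ/2 ⊕ ℤ/4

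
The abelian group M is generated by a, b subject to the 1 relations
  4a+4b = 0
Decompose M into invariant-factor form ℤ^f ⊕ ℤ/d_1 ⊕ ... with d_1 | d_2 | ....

Answer: M ≅ ℤ^1 ⊕ ℤ/4

Derivation:
rank_ℚ(R)=1; free=2−1=1
SNF(R) diag = [4] → torsion [4]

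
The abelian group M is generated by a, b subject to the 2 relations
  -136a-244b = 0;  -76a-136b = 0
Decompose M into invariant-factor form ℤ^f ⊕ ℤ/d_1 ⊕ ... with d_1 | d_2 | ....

Answer: M ≅ ℤ/4 ⊕ ℤ/12

Derivation:
rank_ℚ(R)=2; free=2−2=0
SNF(R) diag = [4, 12] → torsion [4, 12]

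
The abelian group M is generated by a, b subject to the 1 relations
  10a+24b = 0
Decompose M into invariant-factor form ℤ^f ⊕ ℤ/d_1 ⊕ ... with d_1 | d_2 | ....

rank_ℚ(R)=1; free=2−1=1
SNF(R) diag = [2] → torsion [2]

Answer: M ≅ ℤ^1 ⊕ ℤ/2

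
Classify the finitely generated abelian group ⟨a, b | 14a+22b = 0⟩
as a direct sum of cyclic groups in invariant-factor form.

Answer: M ≅ ℤ^1 ⊕ ℤ/2

Derivation:
rank_ℚ(R)=1; free=2−1=1
SNF(R) diag = [2] → torsion [2]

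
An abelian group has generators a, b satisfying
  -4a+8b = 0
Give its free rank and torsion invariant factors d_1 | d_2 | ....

rank_ℚ(R)=1; free=2−1=1
SNF(R) diag = [4] → torsion [4]

Answer: M ≅ ℤ^1 ⊕ ℤ/4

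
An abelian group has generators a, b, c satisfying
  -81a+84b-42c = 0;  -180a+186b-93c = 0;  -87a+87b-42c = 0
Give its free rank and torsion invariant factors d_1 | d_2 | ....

Answer: M ≅ ℤ/3 ⊕ ℤ/3 ⊕ ℤ/9

Derivation:
rank_ℚ(R)=3; free=3−3=0
SNF(R) diag = [3, 3, 9] → torsion [3, 3, 9]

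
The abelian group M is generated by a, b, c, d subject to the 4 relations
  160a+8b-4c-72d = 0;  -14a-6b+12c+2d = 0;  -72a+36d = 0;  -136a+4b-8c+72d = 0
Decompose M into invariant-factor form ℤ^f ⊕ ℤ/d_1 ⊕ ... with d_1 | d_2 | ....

Answer: M ≅ ℤ/2 ⊕ ℤ/4 ⊕ ℤ/12 ⊕ ℤ/36

Derivation:
rank_ℚ(R)=4; free=4−4=0
SNF(R) diag = [2, 4, 12, 36] → torsion [2, 4, 12, 36]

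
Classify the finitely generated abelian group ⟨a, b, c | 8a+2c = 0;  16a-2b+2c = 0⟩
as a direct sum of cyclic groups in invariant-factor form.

Answer: M ≅ ℤ^1 ⊕ ℤ/2 ⊕ ℤ/2

Derivation:
rank_ℚ(R)=2; free=3−2=1
SNF(R) diag = [2, 2] → torsion [2, 2]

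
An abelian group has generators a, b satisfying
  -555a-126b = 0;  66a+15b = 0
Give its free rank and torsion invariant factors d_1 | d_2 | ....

rank_ℚ(R)=2; free=2−2=0
SNF(R) diag = [3, 3] → torsion [3, 3]

Answer: M ≅ ℤ/3 ⊕ ℤ/3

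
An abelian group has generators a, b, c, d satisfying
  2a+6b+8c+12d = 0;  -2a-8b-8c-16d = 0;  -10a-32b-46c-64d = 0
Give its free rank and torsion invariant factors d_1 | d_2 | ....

rank_ℚ(R)=3; free=4−3=1
SNF(R) diag = [2, 2, 6] → torsion [2, 2, 6]

Answer: M ≅ ℤ^1 ⊕ ℤ/2 ⊕ ℤ/2 ⊕ ℤ/6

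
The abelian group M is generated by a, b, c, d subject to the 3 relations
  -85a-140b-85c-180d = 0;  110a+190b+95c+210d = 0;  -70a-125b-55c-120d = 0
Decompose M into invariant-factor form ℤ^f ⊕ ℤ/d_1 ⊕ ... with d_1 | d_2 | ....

rank_ℚ(R)=3; free=4−3=1
SNF(R) diag = [5, 15, 15] → torsion [5, 15, 15]

Answer: M ≅ ℤ^1 ⊕ ℤ/5 ⊕ ℤ/15 ⊕ ℤ/15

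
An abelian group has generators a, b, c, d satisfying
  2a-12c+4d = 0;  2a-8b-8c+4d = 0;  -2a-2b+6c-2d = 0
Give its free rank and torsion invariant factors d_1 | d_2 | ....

rank_ℚ(R)=3; free=4−3=1
SNF(R) diag = [2, 2, 4] → torsion [2, 2, 4]

Answer: M ≅ ℤ^1 ⊕ ℤ/2 ⊕ ℤ/2 ⊕ ℤ/4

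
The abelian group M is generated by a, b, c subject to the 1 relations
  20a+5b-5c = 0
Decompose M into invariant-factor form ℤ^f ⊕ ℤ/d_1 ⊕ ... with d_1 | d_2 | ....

Answer: M ≅ ℤ^2 ⊕ ℤ/5

Derivation:
rank_ℚ(R)=1; free=3−1=2
SNF(R) diag = [5] → torsion [5]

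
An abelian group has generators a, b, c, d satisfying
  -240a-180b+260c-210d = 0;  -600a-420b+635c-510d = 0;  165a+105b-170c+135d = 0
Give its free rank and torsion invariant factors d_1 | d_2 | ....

rank_ℚ(R)=3; free=4−3=1
SNF(R) diag = [5, 15, 30] → torsion [5, 15, 30]

Answer: M ≅ ℤ^1 ⊕ ℤ/5 ⊕ ℤ/15 ⊕ ℤ/30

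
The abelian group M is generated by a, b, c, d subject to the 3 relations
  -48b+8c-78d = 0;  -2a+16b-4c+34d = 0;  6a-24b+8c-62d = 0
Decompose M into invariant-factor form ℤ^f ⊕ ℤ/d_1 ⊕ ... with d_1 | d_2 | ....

Answer: M ≅ ℤ^1 ⊕ ℤ/2 ⊕ ℤ/2 ⊕ ℤ/4

Derivation:
rank_ℚ(R)=3; free=4−3=1
SNF(R) diag = [2, 2, 4] → torsion [2, 2, 4]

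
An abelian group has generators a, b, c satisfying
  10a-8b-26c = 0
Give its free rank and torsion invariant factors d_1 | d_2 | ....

rank_ℚ(R)=1; free=3−1=2
SNF(R) diag = [2] → torsion [2]

Answer: M ≅ ℤ^2 ⊕ ℤ/2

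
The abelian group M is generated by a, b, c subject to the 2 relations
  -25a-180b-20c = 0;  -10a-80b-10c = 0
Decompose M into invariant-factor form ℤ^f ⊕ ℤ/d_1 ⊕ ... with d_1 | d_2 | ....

Answer: M ≅ ℤ^1 ⊕ ℤ/5 ⊕ ℤ/10

Derivation:
rank_ℚ(R)=2; free=3−2=1
SNF(R) diag = [5, 10] → torsion [5, 10]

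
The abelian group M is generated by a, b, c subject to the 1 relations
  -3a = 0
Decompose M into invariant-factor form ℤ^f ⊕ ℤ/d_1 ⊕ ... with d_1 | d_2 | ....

Answer: M ≅ ℤ^2 ⊕ ℤ/3

Derivation:
rank_ℚ(R)=1; free=3−1=2
SNF(R) diag = [3] → torsion [3]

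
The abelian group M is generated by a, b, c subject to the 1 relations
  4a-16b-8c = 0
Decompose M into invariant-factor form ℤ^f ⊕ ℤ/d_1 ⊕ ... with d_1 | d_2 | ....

rank_ℚ(R)=1; free=3−1=2
SNF(R) diag = [4] → torsion [4]

Answer: M ≅ ℤ^2 ⊕ ℤ/4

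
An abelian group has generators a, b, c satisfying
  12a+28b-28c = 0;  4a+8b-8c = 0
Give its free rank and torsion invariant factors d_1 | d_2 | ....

Answer: M ≅ ℤ^1 ⊕ ℤ/4 ⊕ ℤ/4

Derivation:
rank_ℚ(R)=2; free=3−2=1
SNF(R) diag = [4, 4] → torsion [4, 4]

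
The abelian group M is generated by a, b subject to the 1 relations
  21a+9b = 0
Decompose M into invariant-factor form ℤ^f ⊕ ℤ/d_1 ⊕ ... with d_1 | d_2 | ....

Answer: M ≅ ℤ^1 ⊕ ℤ/3

Derivation:
rank_ℚ(R)=1; free=2−1=1
SNF(R) diag = [3] → torsion [3]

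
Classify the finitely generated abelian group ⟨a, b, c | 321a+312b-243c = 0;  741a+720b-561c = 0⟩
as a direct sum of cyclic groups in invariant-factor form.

Answer: M ≅ ℤ^1 ⊕ ℤ/3 ⊕ ℤ/6

Derivation:
rank_ℚ(R)=2; free=3−2=1
SNF(R) diag = [3, 6] → torsion [3, 6]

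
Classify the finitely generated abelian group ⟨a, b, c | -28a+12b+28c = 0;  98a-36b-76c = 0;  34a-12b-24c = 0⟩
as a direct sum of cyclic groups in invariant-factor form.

Answer: M ≅ ℤ/2 ⊕ ℤ/4 ⊕ ℤ/12

Derivation:
rank_ℚ(R)=3; free=3−3=0
SNF(R) diag = [2, 4, 12] → torsion [2, 4, 12]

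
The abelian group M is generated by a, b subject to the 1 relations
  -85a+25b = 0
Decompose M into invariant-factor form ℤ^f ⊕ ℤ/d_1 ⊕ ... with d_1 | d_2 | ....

rank_ℚ(R)=1; free=2−1=1
SNF(R) diag = [5] → torsion [5]

Answer: M ≅ ℤ^1 ⊕ ℤ/5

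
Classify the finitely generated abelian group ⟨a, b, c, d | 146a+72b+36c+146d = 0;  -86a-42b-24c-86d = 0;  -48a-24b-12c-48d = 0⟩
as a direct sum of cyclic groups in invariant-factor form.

Answer: M ≅ ℤ^1 ⊕ ℤ/2 ⊕ ℤ/6 ⊕ ℤ/12

Derivation:
rank_ℚ(R)=3; free=4−3=1
SNF(R) diag = [2, 6, 12] → torsion [2, 6, 12]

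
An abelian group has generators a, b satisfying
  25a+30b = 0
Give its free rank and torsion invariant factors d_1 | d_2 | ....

rank_ℚ(R)=1; free=2−1=1
SNF(R) diag = [5] → torsion [5]

Answer: M ≅ ℤ^1 ⊕ ℤ/5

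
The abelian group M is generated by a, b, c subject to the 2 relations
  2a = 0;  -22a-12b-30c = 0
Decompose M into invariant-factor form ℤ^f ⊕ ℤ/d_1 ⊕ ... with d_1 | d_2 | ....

rank_ℚ(R)=2; free=3−2=1
SNF(R) diag = [2, 6] → torsion [2, 6]

Answer: M ≅ ℤ^1 ⊕ ℤ/2 ⊕ ℤ/6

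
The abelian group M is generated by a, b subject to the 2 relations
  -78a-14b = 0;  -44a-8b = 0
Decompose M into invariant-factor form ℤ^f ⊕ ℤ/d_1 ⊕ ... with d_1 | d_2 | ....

Answer: M ≅ ℤ/2 ⊕ ℤ/4

Derivation:
rank_ℚ(R)=2; free=2−2=0
SNF(R) diag = [2, 4] → torsion [2, 4]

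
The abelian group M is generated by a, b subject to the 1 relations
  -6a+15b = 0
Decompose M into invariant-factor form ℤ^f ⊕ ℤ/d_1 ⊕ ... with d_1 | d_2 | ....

rank_ℚ(R)=1; free=2−1=1
SNF(R) diag = [3] → torsion [3]

Answer: M ≅ ℤ^1 ⊕ ℤ/3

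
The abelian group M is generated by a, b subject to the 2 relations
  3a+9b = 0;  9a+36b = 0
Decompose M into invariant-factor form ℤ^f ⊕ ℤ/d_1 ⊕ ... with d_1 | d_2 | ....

rank_ℚ(R)=2; free=2−2=0
SNF(R) diag = [3, 9] → torsion [3, 9]

Answer: M ≅ ℤ/3 ⊕ ℤ/9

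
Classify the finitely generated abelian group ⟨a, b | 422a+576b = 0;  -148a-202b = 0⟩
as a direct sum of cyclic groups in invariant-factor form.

rank_ℚ(R)=2; free=2−2=0
SNF(R) diag = [2, 2] → torsion [2, 2]

Answer: M ≅ ℤ/2 ⊕ ℤ/2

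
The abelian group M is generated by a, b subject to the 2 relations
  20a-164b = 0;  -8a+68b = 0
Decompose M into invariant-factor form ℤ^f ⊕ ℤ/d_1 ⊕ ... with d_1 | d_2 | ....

Answer: M ≅ ℤ/4 ⊕ ℤ/12

Derivation:
rank_ℚ(R)=2; free=2−2=0
SNF(R) diag = [4, 12] → torsion [4, 12]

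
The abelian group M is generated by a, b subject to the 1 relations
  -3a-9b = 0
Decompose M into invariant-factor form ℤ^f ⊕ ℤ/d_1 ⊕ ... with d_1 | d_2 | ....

Answer: M ≅ ℤ^1 ⊕ ℤ/3

Derivation:
rank_ℚ(R)=1; free=2−1=1
SNF(R) diag = [3] → torsion [3]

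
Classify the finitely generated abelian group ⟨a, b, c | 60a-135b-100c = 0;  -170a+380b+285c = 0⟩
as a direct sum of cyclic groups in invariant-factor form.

rank_ℚ(R)=2; free=3−2=1
SNF(R) diag = [5, 5] → torsion [5, 5]

Answer: M ≅ ℤ^1 ⊕ ℤ/5 ⊕ ℤ/5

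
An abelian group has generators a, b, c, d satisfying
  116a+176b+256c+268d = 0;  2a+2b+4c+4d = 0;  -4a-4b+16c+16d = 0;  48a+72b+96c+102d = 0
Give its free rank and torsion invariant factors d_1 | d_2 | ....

Answer: M ≅ ℤ/2 ⊕ ℤ/6 ⊕ ℤ/12 ⊕ ℤ/24

Derivation:
rank_ℚ(R)=4; free=4−4=0
SNF(R) diag = [2, 6, 12, 24] → torsion [2, 6, 12, 24]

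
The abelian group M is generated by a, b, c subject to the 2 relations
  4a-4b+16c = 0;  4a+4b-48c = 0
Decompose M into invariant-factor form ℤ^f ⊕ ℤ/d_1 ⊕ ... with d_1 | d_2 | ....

rank_ℚ(R)=2; free=3−2=1
SNF(R) diag = [4, 8] → torsion [4, 8]

Answer: M ≅ ℤ^1 ⊕ ℤ/4 ⊕ ℤ/8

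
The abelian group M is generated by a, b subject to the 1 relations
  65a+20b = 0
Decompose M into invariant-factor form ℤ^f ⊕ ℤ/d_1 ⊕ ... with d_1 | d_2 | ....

Answer: M ≅ ℤ^1 ⊕ ℤ/5

Derivation:
rank_ℚ(R)=1; free=2−1=1
SNF(R) diag = [5] → torsion [5]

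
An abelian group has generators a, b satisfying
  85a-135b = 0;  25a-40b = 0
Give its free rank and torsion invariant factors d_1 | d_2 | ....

Answer: M ≅ ℤ/5 ⊕ ℤ/5

Derivation:
rank_ℚ(R)=2; free=2−2=0
SNF(R) diag = [5, 5] → torsion [5, 5]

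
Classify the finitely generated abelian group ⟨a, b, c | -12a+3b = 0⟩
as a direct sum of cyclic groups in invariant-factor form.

rank_ℚ(R)=1; free=3−1=2
SNF(R) diag = [3] → torsion [3]

Answer: M ≅ ℤ^2 ⊕ ℤ/3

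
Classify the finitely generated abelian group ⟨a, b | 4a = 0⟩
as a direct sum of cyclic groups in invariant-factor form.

Answer: M ≅ ℤ^1 ⊕ ℤ/4

Derivation:
rank_ℚ(R)=1; free=2−1=1
SNF(R) diag = [4] → torsion [4]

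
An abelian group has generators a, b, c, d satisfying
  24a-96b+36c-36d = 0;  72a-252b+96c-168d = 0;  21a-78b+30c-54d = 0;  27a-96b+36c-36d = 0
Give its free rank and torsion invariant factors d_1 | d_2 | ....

Answer: M ≅ ℤ/3 ⊕ ℤ/6 ⊕ ℤ/12 ⊕ ℤ/24

Derivation:
rank_ℚ(R)=4; free=4−4=0
SNF(R) diag = [3, 6, 12, 24] → torsion [3, 6, 12, 24]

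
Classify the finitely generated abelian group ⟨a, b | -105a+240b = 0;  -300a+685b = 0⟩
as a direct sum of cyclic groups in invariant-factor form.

Answer: M ≅ ℤ/5 ⊕ ℤ/15

Derivation:
rank_ℚ(R)=2; free=2−2=0
SNF(R) diag = [5, 15] → torsion [5, 15]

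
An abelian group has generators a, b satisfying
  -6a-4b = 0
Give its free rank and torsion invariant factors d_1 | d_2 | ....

rank_ℚ(R)=1; free=2−1=1
SNF(R) diag = [2] → torsion [2]

Answer: M ≅ ℤ^1 ⊕ ℤ/2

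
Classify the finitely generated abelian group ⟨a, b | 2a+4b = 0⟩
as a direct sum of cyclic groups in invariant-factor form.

Answer: M ≅ ℤ^1 ⊕ ℤ/2

Derivation:
rank_ℚ(R)=1; free=2−1=1
SNF(R) diag = [2] → torsion [2]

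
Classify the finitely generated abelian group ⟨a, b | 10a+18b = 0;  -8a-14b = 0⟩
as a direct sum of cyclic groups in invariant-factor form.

Answer: M ≅ ℤ/2 ⊕ ℤ/2

Derivation:
rank_ℚ(R)=2; free=2−2=0
SNF(R) diag = [2, 2] → torsion [2, 2]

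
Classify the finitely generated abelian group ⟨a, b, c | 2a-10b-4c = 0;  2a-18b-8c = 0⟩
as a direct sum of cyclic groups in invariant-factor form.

Answer: M ≅ ℤ^1 ⊕ ℤ/2 ⊕ ℤ/4

Derivation:
rank_ℚ(R)=2; free=3−2=1
SNF(R) diag = [2, 4] → torsion [2, 4]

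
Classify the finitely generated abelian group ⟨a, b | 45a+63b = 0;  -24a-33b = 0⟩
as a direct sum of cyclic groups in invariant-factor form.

Answer: M ≅ ℤ/3 ⊕ ℤ/9

Derivation:
rank_ℚ(R)=2; free=2−2=0
SNF(R) diag = [3, 9] → torsion [3, 9]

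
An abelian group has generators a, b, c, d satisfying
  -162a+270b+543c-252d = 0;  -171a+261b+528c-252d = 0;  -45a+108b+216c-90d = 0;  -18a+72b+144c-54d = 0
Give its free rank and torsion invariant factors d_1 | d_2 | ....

rank_ℚ(R)=4; free=4−4=0
SNF(R) diag = [3, 9, 9, 18] → torsion [3, 9, 9, 18]

Answer: M ≅ ℤ/3 ⊕ ℤ/9 ⊕ ℤ/9 ⊕ ℤ/18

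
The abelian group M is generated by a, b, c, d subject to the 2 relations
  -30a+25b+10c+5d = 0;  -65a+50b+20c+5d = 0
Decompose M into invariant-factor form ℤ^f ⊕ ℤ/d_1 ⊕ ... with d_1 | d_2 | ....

rank_ℚ(R)=2; free=4−2=2
SNF(R) diag = [5, 5] → torsion [5, 5]

Answer: M ≅ ℤ^2 ⊕ ℤ/5 ⊕ ℤ/5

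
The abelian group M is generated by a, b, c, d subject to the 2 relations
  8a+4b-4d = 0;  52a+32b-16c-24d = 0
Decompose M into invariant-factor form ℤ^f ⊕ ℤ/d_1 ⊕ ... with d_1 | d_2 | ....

Answer: M ≅ ℤ^2 ⊕ ℤ/4 ⊕ ℤ/4

Derivation:
rank_ℚ(R)=2; free=4−2=2
SNF(R) diag = [4, 4] → torsion [4, 4]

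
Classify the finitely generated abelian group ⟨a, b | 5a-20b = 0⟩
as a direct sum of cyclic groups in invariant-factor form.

rank_ℚ(R)=1; free=2−1=1
SNF(R) diag = [5] → torsion [5]

Answer: M ≅ ℤ^1 ⊕ ℤ/5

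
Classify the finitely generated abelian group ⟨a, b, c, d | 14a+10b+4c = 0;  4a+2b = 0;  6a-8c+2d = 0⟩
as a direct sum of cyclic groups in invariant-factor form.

rank_ℚ(R)=3; free=4−3=1
SNF(R) diag = [2, 2, 2] → torsion [2, 2, 2]

Answer: M ≅ ℤ^1 ⊕ ℤ/2 ⊕ ℤ/2 ⊕ ℤ/2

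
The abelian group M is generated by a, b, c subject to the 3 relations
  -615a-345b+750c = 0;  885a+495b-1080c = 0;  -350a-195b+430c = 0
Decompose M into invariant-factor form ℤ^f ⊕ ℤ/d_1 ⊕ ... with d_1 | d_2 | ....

rank_ℚ(R)=3; free=3−3=0
SNF(R) diag = [5, 15, 30] → torsion [5, 15, 30]

Answer: M ≅ ℤ/5 ⊕ ℤ/15 ⊕ ℤ/30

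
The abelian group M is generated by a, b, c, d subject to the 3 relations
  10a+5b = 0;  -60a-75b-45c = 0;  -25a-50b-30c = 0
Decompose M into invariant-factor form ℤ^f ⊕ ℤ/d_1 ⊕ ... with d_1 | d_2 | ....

Answer: M ≅ ℤ^1 ⊕ ℤ/5 ⊕ ℤ/15 ⊕ ℤ/45

Derivation:
rank_ℚ(R)=3; free=4−3=1
SNF(R) diag = [5, 15, 45] → torsion [5, 15, 45]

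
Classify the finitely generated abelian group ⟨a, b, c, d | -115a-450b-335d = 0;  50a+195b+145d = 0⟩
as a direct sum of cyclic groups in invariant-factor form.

rank_ℚ(R)=2; free=4−2=2
SNF(R) diag = [5, 15] → torsion [5, 15]

Answer: M ≅ ℤ^2 ⊕ ℤ/5 ⊕ ℤ/15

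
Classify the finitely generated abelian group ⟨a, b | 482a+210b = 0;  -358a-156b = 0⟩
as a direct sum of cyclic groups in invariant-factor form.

rank_ℚ(R)=2; free=2−2=0
SNF(R) diag = [2, 6] → torsion [2, 6]

Answer: M ≅ ℤ/2 ⊕ ℤ/6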